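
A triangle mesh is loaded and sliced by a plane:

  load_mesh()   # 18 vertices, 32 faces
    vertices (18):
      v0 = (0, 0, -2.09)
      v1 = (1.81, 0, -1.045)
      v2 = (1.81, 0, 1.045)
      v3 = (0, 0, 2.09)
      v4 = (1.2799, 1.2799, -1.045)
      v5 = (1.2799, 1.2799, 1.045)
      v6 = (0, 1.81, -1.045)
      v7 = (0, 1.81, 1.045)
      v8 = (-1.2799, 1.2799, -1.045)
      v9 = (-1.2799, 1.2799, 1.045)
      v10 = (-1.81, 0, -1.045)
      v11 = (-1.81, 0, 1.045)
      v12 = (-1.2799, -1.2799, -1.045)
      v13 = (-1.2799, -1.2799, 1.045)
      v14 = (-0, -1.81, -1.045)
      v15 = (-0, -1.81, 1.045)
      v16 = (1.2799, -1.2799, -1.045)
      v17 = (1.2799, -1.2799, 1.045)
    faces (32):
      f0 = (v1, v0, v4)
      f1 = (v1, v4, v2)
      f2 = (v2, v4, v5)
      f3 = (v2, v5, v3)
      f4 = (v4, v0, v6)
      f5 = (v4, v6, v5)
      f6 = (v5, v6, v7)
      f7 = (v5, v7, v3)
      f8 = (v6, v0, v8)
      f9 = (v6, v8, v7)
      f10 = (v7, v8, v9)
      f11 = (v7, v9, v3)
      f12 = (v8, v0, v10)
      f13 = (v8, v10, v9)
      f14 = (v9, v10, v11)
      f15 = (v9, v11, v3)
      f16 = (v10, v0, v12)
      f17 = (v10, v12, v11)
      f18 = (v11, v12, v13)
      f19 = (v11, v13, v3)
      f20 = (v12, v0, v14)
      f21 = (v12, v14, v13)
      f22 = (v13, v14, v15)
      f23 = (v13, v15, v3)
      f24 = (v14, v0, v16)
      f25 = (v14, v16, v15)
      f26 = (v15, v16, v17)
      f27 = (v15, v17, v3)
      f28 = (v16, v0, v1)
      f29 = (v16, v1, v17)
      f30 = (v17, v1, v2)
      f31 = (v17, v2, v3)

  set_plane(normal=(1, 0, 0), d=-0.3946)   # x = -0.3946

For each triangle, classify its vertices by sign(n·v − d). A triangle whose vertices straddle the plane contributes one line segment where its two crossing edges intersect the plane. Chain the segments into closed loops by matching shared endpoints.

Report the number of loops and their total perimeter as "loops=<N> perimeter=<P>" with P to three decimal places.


loops=1 perimeter=11.585

Straddling triangles (12 of 32):
  (v6,v0,v8) [++-] → (-0.3946, 0.3946, -1.76782)–(-0.3946, 1.64657, -1.045)  len=1.4456
  (v6,v8,v7) [+-+] → (-0.3946, 1.64657, -1.045)–(-0.3946, 1.64657, 0.400642)  len=1.4456
  (v7,v8,v9) [+--] → (-0.3946, 1.64657, 0.400642)–(-0.3946, 1.64657, 1.045)  len=0.6444
  (v7,v9,v3) [+-+] → (-0.3946, 1.64657, 1.045)–(-0.3946, 0.3946, 1.76782)  len=1.4456
  (v8,v0,v10) [-+-] → (-0.3946, 0.3946, -1.76782)–(-0.3946, 0, -1.86218)  len=0.4057
  (v9,v11,v3) [--+] → (-0.3946, 0, 1.86218)–(-0.3946, 0.3946, 1.76782)  len=0.4057
  (v10,v0,v12) [-+-] → (-0.3946, 0, -1.86218)–(-0.3946, -0.3946, -1.76782)  len=0.4057
  (v11,v13,v3) [--+] → (-0.3946, -0.3946, 1.76782)–(-0.3946, 0, 1.86218)  len=0.4057
  (v12,v0,v14) [-++] → (-0.3946, -0.3946, -1.76782)–(-0.3946, -1.64657, -1.045)  len=1.4456
  (v12,v14,v13) [-+-] → (-0.3946, -1.64657, -1.045)–(-0.3946, -1.64657, -0.400642)  len=0.6444
  (v13,v14,v15) [-++] → (-0.3946, -1.64657, -0.400642)–(-0.3946, -1.64657, 1.045)  len=1.4456
  (v13,v15,v3) [-++] → (-0.3946, -1.64657, 1.045)–(-0.3946, -0.3946, 1.76782)  len=1.4456

Chained into 1 loop(s):
  loop 1: 12 segments, perimeter = 11.5855
Total perimeter = 11.585


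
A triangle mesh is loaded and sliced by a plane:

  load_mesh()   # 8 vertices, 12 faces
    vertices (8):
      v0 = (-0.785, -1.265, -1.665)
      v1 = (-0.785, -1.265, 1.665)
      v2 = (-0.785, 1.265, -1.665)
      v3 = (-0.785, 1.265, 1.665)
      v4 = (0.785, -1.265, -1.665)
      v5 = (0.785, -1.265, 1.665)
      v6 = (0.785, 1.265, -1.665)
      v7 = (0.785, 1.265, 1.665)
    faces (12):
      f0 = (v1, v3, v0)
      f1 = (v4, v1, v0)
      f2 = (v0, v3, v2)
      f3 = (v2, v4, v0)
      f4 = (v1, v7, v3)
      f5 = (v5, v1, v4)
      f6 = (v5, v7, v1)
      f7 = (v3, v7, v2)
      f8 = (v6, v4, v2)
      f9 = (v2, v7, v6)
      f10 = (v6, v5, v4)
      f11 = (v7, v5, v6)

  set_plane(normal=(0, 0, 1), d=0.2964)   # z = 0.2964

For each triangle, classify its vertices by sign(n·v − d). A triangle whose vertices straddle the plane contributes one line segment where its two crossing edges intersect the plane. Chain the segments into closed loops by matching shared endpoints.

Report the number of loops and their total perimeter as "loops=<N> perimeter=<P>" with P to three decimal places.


Straddling triangles (8 of 12):
  (v1,v3,v0) [++-] → (-0.785, 0.225193, 0.2964)–(-0.785, -1.265, 0.2964)  len=1.4902
  (v4,v1,v0) [-+-] → (-0.139744, -1.265, 0.2964)–(-0.785, -1.265, 0.2964)  len=0.6453
  (v0,v3,v2) [-+-] → (-0.785, 0.225193, 0.2964)–(-0.785, 1.265, 0.2964)  len=1.0398
  (v5,v1,v4) [++-] → (-0.139744, -1.265, 0.2964)–(0.785, -1.265, 0.2964)  len=0.9247
  (v3,v7,v2) [++-] → (0.139744, 1.265, 0.2964)–(-0.785, 1.265, 0.2964)  len=0.9247
  (v2,v7,v6) [-+-] → (0.139744, 1.265, 0.2964)–(0.785, 1.265, 0.2964)  len=0.6453
  (v6,v5,v4) [-+-] → (0.785, -0.225193, 0.2964)–(0.785, -1.265, 0.2964)  len=1.0398
  (v7,v5,v6) [++-] → (0.785, -0.225193, 0.2964)–(0.785, 1.265, 0.2964)  len=1.4902

Chained into 1 loop(s):
  loop 1: 8 segments, perimeter = 8.2000
Total perimeter = 8.200

loops=1 perimeter=8.200


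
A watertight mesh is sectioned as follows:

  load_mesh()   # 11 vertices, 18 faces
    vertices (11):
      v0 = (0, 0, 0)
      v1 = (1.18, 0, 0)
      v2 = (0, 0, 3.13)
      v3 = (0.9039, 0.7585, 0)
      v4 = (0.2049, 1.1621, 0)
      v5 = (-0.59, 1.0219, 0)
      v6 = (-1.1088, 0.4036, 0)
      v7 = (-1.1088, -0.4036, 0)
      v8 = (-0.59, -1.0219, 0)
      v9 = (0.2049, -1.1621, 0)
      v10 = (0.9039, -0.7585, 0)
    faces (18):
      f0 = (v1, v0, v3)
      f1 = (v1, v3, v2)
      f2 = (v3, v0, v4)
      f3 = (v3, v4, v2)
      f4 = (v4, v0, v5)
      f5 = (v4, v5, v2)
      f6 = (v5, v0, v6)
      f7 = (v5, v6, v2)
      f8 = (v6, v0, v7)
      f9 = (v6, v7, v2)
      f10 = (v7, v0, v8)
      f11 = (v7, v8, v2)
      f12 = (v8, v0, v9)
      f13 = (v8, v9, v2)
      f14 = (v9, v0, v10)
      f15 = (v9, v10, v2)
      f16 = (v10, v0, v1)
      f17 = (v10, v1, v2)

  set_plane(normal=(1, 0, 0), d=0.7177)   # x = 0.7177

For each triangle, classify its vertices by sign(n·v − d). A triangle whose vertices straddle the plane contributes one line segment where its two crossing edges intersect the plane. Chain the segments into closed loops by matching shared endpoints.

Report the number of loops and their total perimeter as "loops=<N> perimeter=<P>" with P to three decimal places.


loops=1 perimeter=4.800

Straddling triangles (8 of 18):
  (v1,v0,v3) [+-+] → (0.7177, 0, 0)–(0.7177, 0.602252, 0)  len=0.6023
  (v1,v3,v2) [++-] → (0.7177, 0.602252, 0.644768)–(0.7177, 0, 1.22627)  len=0.8372
  (v3,v0,v4) [+--] → (0.7177, 0.602252, 0)–(0.7177, 0.866011, 0)  len=0.2638
  (v3,v4,v2) [+--] → (0.7177, 0.866011, 0)–(0.7177, 0.602252, 0.644768)  len=0.6966
  (v9,v0,v10) [--+] → (0.7177, -0.602252, 0)–(0.7177, -0.866011, 0)  len=0.2638
  (v9,v10,v2) [-+-] → (0.7177, -0.866011, 0)–(0.7177, -0.602252, 0.644768)  len=0.6966
  (v10,v0,v1) [+-+] → (0.7177, -0.602252, 0)–(0.7177, 0, 0)  len=0.6023
  (v10,v1,v2) [++-] → (0.7177, 0, 1.22627)–(0.7177, -0.602252, 0.644768)  len=0.8372

Chained into 1 loop(s):
  loop 1: 8 segments, perimeter = 4.7996
Total perimeter = 4.800


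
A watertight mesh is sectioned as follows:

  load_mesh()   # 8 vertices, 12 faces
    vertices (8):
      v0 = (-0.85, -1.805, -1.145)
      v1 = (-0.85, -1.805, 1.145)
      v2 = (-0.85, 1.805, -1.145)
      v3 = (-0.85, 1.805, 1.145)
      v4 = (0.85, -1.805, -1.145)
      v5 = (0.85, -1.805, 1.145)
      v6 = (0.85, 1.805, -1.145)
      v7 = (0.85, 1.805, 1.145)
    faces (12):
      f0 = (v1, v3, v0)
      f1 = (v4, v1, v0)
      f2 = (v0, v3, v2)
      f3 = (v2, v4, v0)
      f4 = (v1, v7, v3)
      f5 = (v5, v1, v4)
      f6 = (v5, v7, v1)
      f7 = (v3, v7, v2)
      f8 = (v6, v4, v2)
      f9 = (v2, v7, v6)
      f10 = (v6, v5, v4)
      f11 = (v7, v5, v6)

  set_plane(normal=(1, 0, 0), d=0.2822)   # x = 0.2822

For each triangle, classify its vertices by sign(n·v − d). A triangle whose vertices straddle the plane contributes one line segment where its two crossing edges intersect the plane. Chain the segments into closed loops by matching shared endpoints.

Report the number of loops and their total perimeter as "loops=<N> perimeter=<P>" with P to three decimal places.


loops=1 perimeter=11.800

Straddling triangles (8 of 12):
  (v4,v1,v0) [+--] → (0.2822, -1.805, -0.38014)–(0.2822, -1.805, -1.145)  len=0.7649
  (v2,v4,v0) [-+-] → (0.2822, -0.59926, -1.145)–(0.2822, -1.805, -1.145)  len=1.2057
  (v1,v7,v3) [-+-] → (0.2822, 0.59926, 1.145)–(0.2822, 1.805, 1.145)  len=1.2057
  (v5,v1,v4) [+-+] → (0.2822, -1.805, 1.145)–(0.2822, -1.805, -0.38014)  len=1.5251
  (v5,v7,v1) [++-] → (0.2822, 0.59926, 1.145)–(0.2822, -1.805, 1.145)  len=2.4043
  (v3,v7,v2) [-+-] → (0.2822, 1.805, 1.145)–(0.2822, 1.805, 0.38014)  len=0.7649
  (v6,v4,v2) [++-] → (0.2822, -0.59926, -1.145)–(0.2822, 1.805, -1.145)  len=2.4043
  (v2,v7,v6) [-++] → (0.2822, 1.805, 0.38014)–(0.2822, 1.805, -1.145)  len=1.5251

Chained into 1 loop(s):
  loop 1: 8 segments, perimeter = 11.8000
Total perimeter = 11.800


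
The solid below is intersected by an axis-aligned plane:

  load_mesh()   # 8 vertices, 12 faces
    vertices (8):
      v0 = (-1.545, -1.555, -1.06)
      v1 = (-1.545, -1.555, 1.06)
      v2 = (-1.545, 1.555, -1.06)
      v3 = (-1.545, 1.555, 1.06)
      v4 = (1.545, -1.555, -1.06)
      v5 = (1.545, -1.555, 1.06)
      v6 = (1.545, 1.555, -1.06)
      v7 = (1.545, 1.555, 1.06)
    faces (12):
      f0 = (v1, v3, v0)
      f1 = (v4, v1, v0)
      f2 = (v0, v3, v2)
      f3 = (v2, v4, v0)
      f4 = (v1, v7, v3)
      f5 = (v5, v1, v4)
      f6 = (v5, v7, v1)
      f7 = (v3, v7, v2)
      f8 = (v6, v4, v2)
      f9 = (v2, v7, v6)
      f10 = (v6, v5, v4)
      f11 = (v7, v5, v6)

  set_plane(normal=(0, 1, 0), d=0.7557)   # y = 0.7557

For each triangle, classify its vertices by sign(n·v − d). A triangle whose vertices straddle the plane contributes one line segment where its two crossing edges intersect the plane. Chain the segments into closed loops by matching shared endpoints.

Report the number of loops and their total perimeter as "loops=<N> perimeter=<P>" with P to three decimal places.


loops=1 perimeter=10.420

Straddling triangles (8 of 12):
  (v1,v3,v0) [-+-] → (-1.545, 0.7557, 1.06)–(-1.545, 0.7557, 0.51514)  len=0.5449
  (v0,v3,v2) [-++] → (-1.545, 0.7557, 0.51514)–(-1.545, 0.7557, -1.06)  len=1.5751
  (v2,v4,v0) [+--] → (-0.75084, 0.7557, -1.06)–(-1.545, 0.7557, -1.06)  len=0.7942
  (v1,v7,v3) [-++] → (0.75084, 0.7557, 1.06)–(-1.545, 0.7557, 1.06)  len=2.2958
  (v5,v7,v1) [-+-] → (1.545, 0.7557, 1.06)–(0.75084, 0.7557, 1.06)  len=0.7942
  (v6,v4,v2) [+-+] → (1.545, 0.7557, -1.06)–(-0.75084, 0.7557, -1.06)  len=2.2958
  (v6,v5,v4) [+--] → (1.545, 0.7557, -0.51514)–(1.545, 0.7557, -1.06)  len=0.5449
  (v7,v5,v6) [+-+] → (1.545, 0.7557, 1.06)–(1.545, 0.7557, -0.51514)  len=1.5751

Chained into 1 loop(s):
  loop 1: 8 segments, perimeter = 10.4200
Total perimeter = 10.420


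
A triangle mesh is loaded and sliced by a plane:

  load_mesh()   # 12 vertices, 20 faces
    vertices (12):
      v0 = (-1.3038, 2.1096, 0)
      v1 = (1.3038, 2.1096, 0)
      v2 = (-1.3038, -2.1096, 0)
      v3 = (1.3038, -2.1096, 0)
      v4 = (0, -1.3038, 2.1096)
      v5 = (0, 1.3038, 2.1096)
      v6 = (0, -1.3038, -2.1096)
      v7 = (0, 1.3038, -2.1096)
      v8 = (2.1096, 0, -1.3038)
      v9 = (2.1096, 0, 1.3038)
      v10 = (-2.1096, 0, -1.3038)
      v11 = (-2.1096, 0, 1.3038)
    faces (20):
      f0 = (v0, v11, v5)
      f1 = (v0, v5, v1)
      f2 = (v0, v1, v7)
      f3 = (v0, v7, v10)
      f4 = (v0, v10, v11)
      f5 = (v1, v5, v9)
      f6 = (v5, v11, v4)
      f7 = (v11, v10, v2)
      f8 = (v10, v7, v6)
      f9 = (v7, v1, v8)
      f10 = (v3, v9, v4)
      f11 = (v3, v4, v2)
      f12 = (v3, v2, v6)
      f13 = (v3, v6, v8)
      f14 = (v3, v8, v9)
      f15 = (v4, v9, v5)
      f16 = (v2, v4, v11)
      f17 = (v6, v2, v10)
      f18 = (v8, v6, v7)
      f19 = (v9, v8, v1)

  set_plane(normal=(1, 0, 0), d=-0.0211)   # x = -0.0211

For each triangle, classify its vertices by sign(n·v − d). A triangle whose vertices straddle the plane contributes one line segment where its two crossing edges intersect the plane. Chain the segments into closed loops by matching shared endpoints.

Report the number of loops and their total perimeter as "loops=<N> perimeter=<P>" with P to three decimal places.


Straddling triangles (10 of 20):
  (v0,v11,v5) [--+] → (-0.0211, 1.29076, 2.10154)–(-0.0211, 1.31684, 2.07546)  len=0.0369
  (v0,v5,v1) [-++] → (-0.0211, 1.31684, 2.07546)–(-0.0211, 2.1096, 0)  len=2.2217
  (v0,v1,v7) [-++] → (-0.0211, 2.1096, 0)–(-0.0211, 1.31684, -2.07546)  len=2.2217
  (v0,v7,v10) [-+-] → (-0.0211, 1.31684, -2.07546)–(-0.0211, 1.29076, -2.10154)  len=0.0369
  (v5,v11,v4) [+-+] → (-0.0211, 1.29076, 2.10154)–(-0.0211, -1.29076, 2.10154)  len=2.5815
  (v10,v7,v6) [-++] → (-0.0211, 1.29076, -2.10154)–(-0.0211, -1.29076, -2.10154)  len=2.5815
  (v3,v4,v2) [++-] → (-0.0211, -1.31684, 2.07546)–(-0.0211, -2.1096, 0)  len=2.2217
  (v3,v2,v6) [+-+] → (-0.0211, -2.1096, 0)–(-0.0211, -1.31684, -2.07546)  len=2.2217
  (v2,v4,v11) [-+-] → (-0.0211, -1.31684, 2.07546)–(-0.0211, -1.29076, 2.10154)  len=0.0369
  (v6,v2,v10) [+--] → (-0.0211, -1.31684, -2.07546)–(-0.0211, -1.29076, -2.10154)  len=0.0369

Chained into 1 loop(s):
  loop 1: 10 segments, perimeter = 14.1974
Total perimeter = 14.197

loops=1 perimeter=14.197


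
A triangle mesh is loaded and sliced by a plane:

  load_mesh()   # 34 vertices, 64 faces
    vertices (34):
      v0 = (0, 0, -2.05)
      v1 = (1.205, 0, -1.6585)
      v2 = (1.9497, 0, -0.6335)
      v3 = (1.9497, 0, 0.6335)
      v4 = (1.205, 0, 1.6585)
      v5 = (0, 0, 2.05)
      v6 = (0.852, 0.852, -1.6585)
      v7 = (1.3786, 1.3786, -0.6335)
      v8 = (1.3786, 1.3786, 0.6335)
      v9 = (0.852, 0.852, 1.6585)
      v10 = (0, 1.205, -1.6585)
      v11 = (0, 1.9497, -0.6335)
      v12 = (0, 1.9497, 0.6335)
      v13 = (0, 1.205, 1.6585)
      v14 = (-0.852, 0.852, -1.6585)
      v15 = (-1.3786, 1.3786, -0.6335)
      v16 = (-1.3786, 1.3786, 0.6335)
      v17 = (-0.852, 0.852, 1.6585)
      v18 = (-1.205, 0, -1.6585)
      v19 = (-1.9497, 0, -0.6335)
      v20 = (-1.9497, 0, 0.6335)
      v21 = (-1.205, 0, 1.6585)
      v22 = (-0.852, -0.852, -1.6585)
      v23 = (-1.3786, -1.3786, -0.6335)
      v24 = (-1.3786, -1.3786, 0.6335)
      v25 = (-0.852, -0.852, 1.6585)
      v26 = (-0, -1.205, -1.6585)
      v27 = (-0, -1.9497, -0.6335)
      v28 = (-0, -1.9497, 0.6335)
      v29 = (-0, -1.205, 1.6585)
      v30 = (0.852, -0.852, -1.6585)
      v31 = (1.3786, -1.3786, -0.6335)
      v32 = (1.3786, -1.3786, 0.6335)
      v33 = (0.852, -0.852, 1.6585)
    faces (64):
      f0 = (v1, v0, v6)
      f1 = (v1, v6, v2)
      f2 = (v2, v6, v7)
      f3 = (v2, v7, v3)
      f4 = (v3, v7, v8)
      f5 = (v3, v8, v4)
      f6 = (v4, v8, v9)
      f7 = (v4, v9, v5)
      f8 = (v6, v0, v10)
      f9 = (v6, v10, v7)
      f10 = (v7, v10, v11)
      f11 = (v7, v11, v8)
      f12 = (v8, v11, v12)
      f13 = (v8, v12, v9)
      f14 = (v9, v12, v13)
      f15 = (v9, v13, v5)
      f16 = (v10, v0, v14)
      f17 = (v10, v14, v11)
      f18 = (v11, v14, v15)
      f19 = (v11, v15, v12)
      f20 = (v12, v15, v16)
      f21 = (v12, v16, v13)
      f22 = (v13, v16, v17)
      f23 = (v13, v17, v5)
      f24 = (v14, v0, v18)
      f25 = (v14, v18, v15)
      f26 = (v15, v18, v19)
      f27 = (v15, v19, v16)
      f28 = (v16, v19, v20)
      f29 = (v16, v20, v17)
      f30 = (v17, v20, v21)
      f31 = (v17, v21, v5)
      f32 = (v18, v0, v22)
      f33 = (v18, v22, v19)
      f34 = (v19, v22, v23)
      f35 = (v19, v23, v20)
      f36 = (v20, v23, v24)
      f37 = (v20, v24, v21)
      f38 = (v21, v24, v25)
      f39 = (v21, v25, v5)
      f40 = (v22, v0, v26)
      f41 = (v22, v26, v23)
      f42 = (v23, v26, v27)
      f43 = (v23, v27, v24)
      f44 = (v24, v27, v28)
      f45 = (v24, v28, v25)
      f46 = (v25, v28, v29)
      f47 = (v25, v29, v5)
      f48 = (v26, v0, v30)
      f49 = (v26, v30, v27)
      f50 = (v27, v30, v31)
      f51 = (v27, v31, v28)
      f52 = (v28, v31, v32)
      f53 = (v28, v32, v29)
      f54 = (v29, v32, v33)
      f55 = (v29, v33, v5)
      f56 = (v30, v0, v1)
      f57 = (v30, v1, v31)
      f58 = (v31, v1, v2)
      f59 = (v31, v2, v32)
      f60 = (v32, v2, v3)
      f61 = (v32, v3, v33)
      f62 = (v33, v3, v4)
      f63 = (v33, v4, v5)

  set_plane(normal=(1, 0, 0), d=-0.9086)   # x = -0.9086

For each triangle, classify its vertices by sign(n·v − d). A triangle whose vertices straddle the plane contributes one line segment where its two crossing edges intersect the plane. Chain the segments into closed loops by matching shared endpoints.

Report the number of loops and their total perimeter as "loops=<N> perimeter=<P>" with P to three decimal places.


loops=1 perimeter=10.834

Straddling triangles (20 of 64):
  (v11,v14,v15) [++-] → (-0.9086, 0.9086, -1.54833)–(-0.9086, 1.5733, -0.6335)  len=1.1308
  (v11,v15,v12) [+-+] → (-0.9086, 1.5733, -0.6335)–(-0.9086, 1.5733, -0.201547)  len=0.4320
  (v12,v15,v16) [+--] → (-0.9086, 1.5733, -0.201547)–(-0.9086, 1.5733, 0.6335)  len=0.8350
  (v12,v16,v13) [+-+] → (-0.9086, 1.5733, 0.6335)–(-0.9086, 1.31942, 0.982949)  len=0.4319
  (v13,v16,v17) [+-+] → (-0.9086, 1.31942, 0.982949)–(-0.9086, 0.9086, 1.54833)  len=0.6989
  (v14,v0,v18) [++-] → (-0.9086, 0, -1.7548)–(-0.9086, 0.71539, -1.6585)  len=0.7218
  (v14,v18,v15) [+--] → (-0.9086, 0.71539, -1.6585)–(-0.9086, 0.9086, -1.54833)  len=0.2224
  (v16,v20,v17) [--+] → (-0.9086, 0.808069, 1.60565)–(-0.9086, 0.9086, 1.54833)  len=0.1157
  (v17,v20,v21) [+--] → (-0.9086, 0.808069, 1.60565)–(-0.9086, 0.71539, 1.6585)  len=0.1067
  (v17,v21,v5) [+-+] → (-0.9086, 0.71539, 1.6585)–(-0.9086, 0, 1.7548)  len=0.7218
  (v18,v0,v22) [-++] → (-0.9086, 0, -1.7548)–(-0.9086, -0.71539, -1.6585)  len=0.7218
  (v18,v22,v19) [-+-] → (-0.9086, -0.71539, -1.6585)–(-0.9086, -0.808069, -1.60565)  len=0.1067
  (v19,v22,v23) [-+-] → (-0.9086, -0.808069, -1.60565)–(-0.9086, -0.9086, -1.54833)  len=0.1157
  (v21,v24,v25) [--+] → (-0.9086, -0.9086, 1.54833)–(-0.9086, -0.71539, 1.6585)  len=0.2224
  (v21,v25,v5) [-++] → (-0.9086, -0.71539, 1.6585)–(-0.9086, 0, 1.7548)  len=0.7218
  (v22,v26,v23) [++-] → (-0.9086, -1.31942, -0.982949)–(-0.9086, -0.9086, -1.54833)  len=0.6989
  (v23,v26,v27) [-++] → (-0.9086, -1.31942, -0.982949)–(-0.9086, -1.5733, -0.6335)  len=0.4319
  (v23,v27,v24) [-+-] → (-0.9086, -1.5733, -0.6335)–(-0.9086, -1.5733, 0.201547)  len=0.8350
  (v24,v27,v28) [-++] → (-0.9086, -1.5733, 0.201547)–(-0.9086, -1.5733, 0.6335)  len=0.4320
  (v24,v28,v25) [-++] → (-0.9086, -1.5733, 0.6335)–(-0.9086, -0.9086, 1.54833)  len=1.1308

Chained into 1 loop(s):
  loop 1: 20 segments, perimeter = 10.8343
Total perimeter = 10.834


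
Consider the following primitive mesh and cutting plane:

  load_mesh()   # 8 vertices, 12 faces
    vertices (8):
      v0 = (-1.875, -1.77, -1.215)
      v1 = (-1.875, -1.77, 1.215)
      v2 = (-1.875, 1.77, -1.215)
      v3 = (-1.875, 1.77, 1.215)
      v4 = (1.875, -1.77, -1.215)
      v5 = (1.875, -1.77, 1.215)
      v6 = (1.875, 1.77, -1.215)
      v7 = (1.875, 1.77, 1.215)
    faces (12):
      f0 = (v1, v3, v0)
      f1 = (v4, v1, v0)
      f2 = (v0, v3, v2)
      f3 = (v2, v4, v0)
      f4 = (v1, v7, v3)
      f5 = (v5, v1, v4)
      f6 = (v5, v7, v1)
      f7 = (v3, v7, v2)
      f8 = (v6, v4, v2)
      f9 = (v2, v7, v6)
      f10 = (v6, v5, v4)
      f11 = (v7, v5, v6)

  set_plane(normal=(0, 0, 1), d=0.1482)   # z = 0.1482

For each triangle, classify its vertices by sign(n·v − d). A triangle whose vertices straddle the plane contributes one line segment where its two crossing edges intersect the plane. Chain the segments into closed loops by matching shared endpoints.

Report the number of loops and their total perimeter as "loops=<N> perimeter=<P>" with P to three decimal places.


Straddling triangles (8 of 12):
  (v1,v3,v0) [++-] → (-1.875, 0.215896, 0.1482)–(-1.875, -1.77, 0.1482)  len=1.9859
  (v4,v1,v0) [-+-] → (-0.228704, -1.77, 0.1482)–(-1.875, -1.77, 0.1482)  len=1.6463
  (v0,v3,v2) [-+-] → (-1.875, 0.215896, 0.1482)–(-1.875, 1.77, 0.1482)  len=1.5541
  (v5,v1,v4) [++-] → (-0.228704, -1.77, 0.1482)–(1.875, -1.77, 0.1482)  len=2.1037
  (v3,v7,v2) [++-] → (0.228704, 1.77, 0.1482)–(-1.875, 1.77, 0.1482)  len=2.1037
  (v2,v7,v6) [-+-] → (0.228704, 1.77, 0.1482)–(1.875, 1.77, 0.1482)  len=1.6463
  (v6,v5,v4) [-+-] → (1.875, -0.215896, 0.1482)–(1.875, -1.77, 0.1482)  len=1.5541
  (v7,v5,v6) [++-] → (1.875, -0.215896, 0.1482)–(1.875, 1.77, 0.1482)  len=1.9859

Chained into 1 loop(s):
  loop 1: 8 segments, perimeter = 14.5800
Total perimeter = 14.580

loops=1 perimeter=14.580


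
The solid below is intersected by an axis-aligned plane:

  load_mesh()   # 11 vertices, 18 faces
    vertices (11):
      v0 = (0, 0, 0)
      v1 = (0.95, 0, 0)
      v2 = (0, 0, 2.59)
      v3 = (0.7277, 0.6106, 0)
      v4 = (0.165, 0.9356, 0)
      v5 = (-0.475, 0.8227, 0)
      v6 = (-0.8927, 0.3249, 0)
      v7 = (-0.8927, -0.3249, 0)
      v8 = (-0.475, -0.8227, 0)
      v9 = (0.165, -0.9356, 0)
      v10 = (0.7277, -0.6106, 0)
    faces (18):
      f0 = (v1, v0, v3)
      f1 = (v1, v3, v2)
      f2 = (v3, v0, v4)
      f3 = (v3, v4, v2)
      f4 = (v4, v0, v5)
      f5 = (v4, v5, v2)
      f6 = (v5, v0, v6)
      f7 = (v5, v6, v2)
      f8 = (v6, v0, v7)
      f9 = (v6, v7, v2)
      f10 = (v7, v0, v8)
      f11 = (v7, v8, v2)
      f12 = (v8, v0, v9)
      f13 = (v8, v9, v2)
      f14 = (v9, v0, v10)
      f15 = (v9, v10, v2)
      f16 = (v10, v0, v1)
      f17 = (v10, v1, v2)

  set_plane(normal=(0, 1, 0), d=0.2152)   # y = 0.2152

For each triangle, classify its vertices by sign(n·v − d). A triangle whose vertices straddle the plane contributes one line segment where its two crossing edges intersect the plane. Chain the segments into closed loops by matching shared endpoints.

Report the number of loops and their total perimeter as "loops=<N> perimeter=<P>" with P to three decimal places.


Straddling triangles (10 of 18):
  (v1,v0,v3) [--+] → (0.256471, 0.2152, 0)–(0.871653, 0.2152, 0)  len=0.6152
  (v1,v3,v2) [-+-] → (0.871653, 0.2152, 0)–(0.256471, 0.2152, 1.67718)  len=1.7864
  (v3,v0,v4) [+-+] → (0.256471, 0.2152, 0)–(0.0379521, 0.2152, 0)  len=0.2185
  (v3,v4,v2) [++-] → (0.0379521, 0.2152, 1.99427)–(0.256471, 0.2152, 1.67718)  len=0.3851
  (v4,v0,v5) [+-+] → (0.0379521, 0.2152, 0)–(-0.124249, 0.2152, 0)  len=0.1622
  (v4,v5,v2) [++-] → (-0.124249, 0.2152, 1.91251)–(0.0379521, 0.2152, 1.99427)  len=0.1816
  (v5,v0,v6) [+-+] → (-0.124249, 0.2152, 0)–(-0.591287, 0.2152, 0)  len=0.4670
  (v5,v6,v2) [++-] → (-0.591287, 0.2152, 0.874494)–(-0.124249, 0.2152, 1.91251)  len=1.1382
  (v6,v0,v7) [+--] → (-0.591287, 0.2152, 0)–(-0.8927, 0.2152, 0)  len=0.3014
  (v6,v7,v2) [+--] → (-0.8927, 0.2152, 0)–(-0.591287, 0.2152, 0.874494)  len=0.9250

Chained into 1 loop(s):
  loop 1: 10 segments, perimeter = 6.1808
Total perimeter = 6.181

loops=1 perimeter=6.181


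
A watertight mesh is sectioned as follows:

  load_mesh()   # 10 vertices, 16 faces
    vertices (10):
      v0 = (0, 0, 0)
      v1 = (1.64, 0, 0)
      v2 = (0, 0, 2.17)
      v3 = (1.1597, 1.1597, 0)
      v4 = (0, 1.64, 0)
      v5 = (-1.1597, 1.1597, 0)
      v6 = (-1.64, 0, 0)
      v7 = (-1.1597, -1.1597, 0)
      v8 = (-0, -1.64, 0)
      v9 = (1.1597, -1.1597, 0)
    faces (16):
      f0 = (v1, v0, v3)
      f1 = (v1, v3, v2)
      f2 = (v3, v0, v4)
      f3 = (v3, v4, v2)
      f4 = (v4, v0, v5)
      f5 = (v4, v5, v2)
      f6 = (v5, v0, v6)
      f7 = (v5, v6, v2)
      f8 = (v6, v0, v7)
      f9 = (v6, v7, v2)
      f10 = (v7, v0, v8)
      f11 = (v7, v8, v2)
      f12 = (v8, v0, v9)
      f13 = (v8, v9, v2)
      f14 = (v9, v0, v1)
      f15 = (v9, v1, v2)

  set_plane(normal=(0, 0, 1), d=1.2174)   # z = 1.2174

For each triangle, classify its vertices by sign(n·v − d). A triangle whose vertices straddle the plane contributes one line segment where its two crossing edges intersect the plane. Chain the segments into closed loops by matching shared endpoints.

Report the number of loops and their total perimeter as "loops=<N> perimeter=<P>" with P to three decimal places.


loops=1 perimeter=4.408

Straddling triangles (8 of 16):
  (v1,v3,v2) [--+] → (0.509092, 0.509092, 1.2174)–(0.719937, 0, 1.2174)  len=0.5510
  (v3,v4,v2) [--+] → (0, 0.719937, 1.2174)–(0.509092, 0.509092, 1.2174)  len=0.5510
  (v4,v5,v2) [--+] → (-0.509092, 0.509092, 1.2174)–(0, 0.719937, 1.2174)  len=0.5510
  (v5,v6,v2) [--+] → (-0.719937, 0, 1.2174)–(-0.509092, 0.509092, 1.2174)  len=0.5510
  (v6,v7,v2) [--+] → (-0.509092, -0.509092, 1.2174)–(-0.719937, 0, 1.2174)  len=0.5510
  (v7,v8,v2) [--+] → (0, -0.719937, 1.2174)–(-0.509092, -0.509092, 1.2174)  len=0.5510
  (v8,v9,v2) [--+] → (0.509092, -0.509092, 1.2174)–(0, -0.719937, 1.2174)  len=0.5510
  (v9,v1,v2) [--+] → (0.719937, 0, 1.2174)–(0.509092, -0.509092, 1.2174)  len=0.5510

Chained into 1 loop(s):
  loop 1: 8 segments, perimeter = 4.4082
Total perimeter = 4.408


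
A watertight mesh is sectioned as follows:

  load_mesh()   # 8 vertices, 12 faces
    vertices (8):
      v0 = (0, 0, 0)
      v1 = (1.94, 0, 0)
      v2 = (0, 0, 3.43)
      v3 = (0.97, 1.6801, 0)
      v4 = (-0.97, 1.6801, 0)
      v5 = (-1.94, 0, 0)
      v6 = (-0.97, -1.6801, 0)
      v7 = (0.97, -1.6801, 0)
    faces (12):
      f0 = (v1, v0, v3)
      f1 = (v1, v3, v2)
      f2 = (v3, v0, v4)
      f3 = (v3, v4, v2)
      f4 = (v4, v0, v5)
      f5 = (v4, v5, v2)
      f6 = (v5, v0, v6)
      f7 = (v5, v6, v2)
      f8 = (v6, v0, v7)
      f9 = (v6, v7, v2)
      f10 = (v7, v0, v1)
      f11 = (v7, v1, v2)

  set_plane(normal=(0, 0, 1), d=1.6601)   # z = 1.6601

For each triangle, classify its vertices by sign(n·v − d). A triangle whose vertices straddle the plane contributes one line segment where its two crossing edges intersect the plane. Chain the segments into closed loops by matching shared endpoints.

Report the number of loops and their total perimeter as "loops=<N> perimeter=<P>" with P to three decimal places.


loops=1 perimeter=6.006

Straddling triangles (6 of 12):
  (v1,v3,v2) [--+] → (0.500526, 0.866941, 1.6601)–(1.00105, 0, 1.6601)  len=1.0011
  (v3,v4,v2) [--+] → (-0.500526, 0.866941, 1.6601)–(0.500526, 0.866941, 1.6601)  len=1.0011
  (v4,v5,v2) [--+] → (-1.00105, 0, 1.6601)–(-0.500526, 0.866941, 1.6601)  len=1.0011
  (v5,v6,v2) [--+] → (-0.500526, -0.866941, 1.6601)–(-1.00105, 0, 1.6601)  len=1.0011
  (v6,v7,v2) [--+] → (0.500526, -0.866941, 1.6601)–(-0.500526, -0.866941, 1.6601)  len=1.0011
  (v7,v1,v2) [--+] → (1.00105, 0, 1.6601)–(0.500526, -0.866941, 1.6601)  len=1.0011

Chained into 1 loop(s):
  loop 1: 6 segments, perimeter = 6.0063
Total perimeter = 6.006


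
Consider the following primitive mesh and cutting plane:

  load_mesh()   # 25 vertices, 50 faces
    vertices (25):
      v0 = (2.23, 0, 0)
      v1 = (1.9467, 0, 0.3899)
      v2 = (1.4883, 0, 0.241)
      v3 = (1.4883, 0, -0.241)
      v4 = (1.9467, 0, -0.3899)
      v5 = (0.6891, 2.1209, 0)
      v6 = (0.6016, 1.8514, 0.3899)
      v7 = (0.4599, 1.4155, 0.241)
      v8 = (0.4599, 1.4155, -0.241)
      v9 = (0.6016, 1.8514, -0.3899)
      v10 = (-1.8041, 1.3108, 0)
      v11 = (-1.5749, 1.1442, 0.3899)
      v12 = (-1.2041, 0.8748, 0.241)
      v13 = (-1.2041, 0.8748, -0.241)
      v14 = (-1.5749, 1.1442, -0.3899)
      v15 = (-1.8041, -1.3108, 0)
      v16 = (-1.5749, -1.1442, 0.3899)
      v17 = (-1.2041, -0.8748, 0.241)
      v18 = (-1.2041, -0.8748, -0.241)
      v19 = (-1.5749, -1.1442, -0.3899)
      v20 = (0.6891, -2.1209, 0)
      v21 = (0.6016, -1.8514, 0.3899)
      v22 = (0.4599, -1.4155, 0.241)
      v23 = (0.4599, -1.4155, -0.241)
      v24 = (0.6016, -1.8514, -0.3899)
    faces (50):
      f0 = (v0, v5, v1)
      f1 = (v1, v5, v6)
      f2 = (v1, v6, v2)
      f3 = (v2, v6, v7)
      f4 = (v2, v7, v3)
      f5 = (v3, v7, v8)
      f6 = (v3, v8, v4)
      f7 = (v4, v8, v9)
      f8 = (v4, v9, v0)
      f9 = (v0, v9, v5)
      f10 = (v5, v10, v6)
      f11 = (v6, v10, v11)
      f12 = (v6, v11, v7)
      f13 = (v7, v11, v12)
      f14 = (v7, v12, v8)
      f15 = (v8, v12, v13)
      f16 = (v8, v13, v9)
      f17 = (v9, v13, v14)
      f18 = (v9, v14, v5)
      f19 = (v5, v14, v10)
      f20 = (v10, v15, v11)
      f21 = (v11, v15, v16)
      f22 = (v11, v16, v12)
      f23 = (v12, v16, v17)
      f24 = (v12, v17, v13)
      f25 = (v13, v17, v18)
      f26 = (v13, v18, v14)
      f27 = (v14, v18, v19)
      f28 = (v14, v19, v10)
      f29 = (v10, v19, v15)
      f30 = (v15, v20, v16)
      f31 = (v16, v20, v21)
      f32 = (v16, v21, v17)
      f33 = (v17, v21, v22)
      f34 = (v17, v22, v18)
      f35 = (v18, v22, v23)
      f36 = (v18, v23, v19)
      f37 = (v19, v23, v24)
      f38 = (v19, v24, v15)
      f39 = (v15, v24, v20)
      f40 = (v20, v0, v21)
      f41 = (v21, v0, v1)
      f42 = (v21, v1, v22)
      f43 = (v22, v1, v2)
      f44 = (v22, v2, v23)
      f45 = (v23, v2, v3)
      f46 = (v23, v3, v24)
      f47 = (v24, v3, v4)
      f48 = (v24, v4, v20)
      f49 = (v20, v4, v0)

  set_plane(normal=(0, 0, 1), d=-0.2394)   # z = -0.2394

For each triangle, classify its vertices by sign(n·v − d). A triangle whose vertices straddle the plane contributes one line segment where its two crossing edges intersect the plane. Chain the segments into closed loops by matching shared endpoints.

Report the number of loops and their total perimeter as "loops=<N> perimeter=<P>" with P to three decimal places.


Straddling triangles (20 of 50):
  (v2,v7,v3) [++-] → (1.48489, 0.00469876, -0.2394)–(1.4883, 0, -0.2394)  len=0.0058
  (v3,v7,v8) [-+-] → (1.48489, 0.00469876, -0.2394)–(0.4599, 1.4155, -0.2394)  len=1.7438
  (v4,v9,v0) [--+] → (1.23016, 1.13677, -0.2394)–(2.05605, 0, -0.2394)  len=1.4051
  (v0,v9,v5) [+-+] → (1.23016, 1.13677, -0.2394)–(0.635375, 1.95543, -0.2394)  len=1.0119
  (v7,v12,v8) [++-] → (0.454376, 1.41371, -0.2394)–(0.4599, 1.4155, -0.2394)  len=0.0058
  (v8,v12,v13) [-+-] → (0.454376, 1.41371, -0.2394)–(-1.2041, 0.8748, -0.2394)  len=1.7438
  (v9,v14,v5) [--+] → (-0.701004, 1.5212, -0.2394)–(0.635375, 1.95543, -0.2394)  len=1.4052
  (v5,v14,v10) [+-+] → (-0.701004, 1.5212, -0.2394)–(-1.66337, 1.20851, -0.2394)  len=1.0119
  (v12,v17,v13) [++-] → (-1.2041, 0.868992, -0.2394)–(-1.2041, 0.8748, -0.2394)  len=0.0058
  (v13,v17,v18) [-+-] → (-1.2041, 0.868992, -0.2394)–(-1.2041, -0.8748, -0.2394)  len=1.7438
  (v14,v19,v10) [--+] → (-1.66337, -0.196579, -0.2394)–(-1.66337, 1.20851, -0.2394)  len=1.4051
  (v10,v19,v15) [+-+] → (-1.66337, -0.196579, -0.2394)–(-1.66337, -1.20851, -0.2394)  len=1.0119
  (v17,v22,v18) [++-] → (-1.19858, -0.876595, -0.2394)–(-1.2041, -0.8748, -0.2394)  len=0.0058
  (v18,v22,v23) [-+-] → (-1.19858, -0.876595, -0.2394)–(0.4599, -1.4155, -0.2394)  len=1.7438
  (v19,v24,v15) [--+] → (-0.326992, -1.64273, -0.2394)–(-1.66337, -1.20851, -0.2394)  len=1.4052
  (v15,v24,v20) [+-+] → (-0.326992, -1.64273, -0.2394)–(0.635375, -1.95543, -0.2394)  len=1.0119
  (v22,v2,v23) [++-] → (0.463314, -1.4108, -0.2394)–(0.4599, -1.4155, -0.2394)  len=0.0058
  (v23,v2,v3) [-+-] → (0.463314, -1.4108, -0.2394)–(1.4883, 0, -0.2394)  len=1.7438
  (v24,v4,v20) [--+] → (1.46127, -0.81866, -0.2394)–(0.635375, -1.95543, -0.2394)  len=1.4051
  (v20,v4,v0) [+-+] → (1.46127, -0.81866, -0.2394)–(2.05605, 0, -0.2394)  len=1.0119

Chained into 2 loop(s):
  loop 1: 10 segments, perimeter = 8.7482
  loop 2: 10 segments, perimeter = 12.0852
Total perimeter = 20.833

loops=2 perimeter=20.833


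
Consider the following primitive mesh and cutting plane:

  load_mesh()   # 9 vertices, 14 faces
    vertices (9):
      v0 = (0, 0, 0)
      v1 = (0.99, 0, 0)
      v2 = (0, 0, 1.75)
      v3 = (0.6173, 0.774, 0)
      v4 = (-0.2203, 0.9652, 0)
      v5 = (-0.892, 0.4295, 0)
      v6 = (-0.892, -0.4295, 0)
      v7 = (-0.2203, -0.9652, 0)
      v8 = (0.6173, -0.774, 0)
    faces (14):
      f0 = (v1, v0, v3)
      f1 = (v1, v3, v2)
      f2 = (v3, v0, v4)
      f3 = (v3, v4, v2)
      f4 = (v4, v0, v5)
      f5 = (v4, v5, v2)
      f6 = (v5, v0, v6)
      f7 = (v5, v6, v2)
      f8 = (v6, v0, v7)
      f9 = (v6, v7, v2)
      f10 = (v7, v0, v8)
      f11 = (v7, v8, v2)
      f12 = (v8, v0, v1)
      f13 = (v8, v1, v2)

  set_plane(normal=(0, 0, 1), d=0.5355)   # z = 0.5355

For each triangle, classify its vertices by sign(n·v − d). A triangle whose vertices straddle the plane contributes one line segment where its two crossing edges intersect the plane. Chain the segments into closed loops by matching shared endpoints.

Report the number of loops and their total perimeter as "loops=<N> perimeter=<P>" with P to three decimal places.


Straddling triangles (7 of 14):
  (v1,v3,v2) [--+] → (0.428406, 0.537156, 0.5355)–(0.68706, 0, 0.5355)  len=0.5962
  (v3,v4,v2) [--+] → (-0.152888, 0.669849, 0.5355)–(0.428406, 0.537156, 0.5355)  len=0.5962
  (v4,v5,v2) [--+] → (-0.619048, 0.298073, 0.5355)–(-0.152888, 0.669849, 0.5355)  len=0.5963
  (v5,v6,v2) [--+] → (-0.619048, -0.298073, 0.5355)–(-0.619048, 0.298073, 0.5355)  len=0.5961
  (v6,v7,v2) [--+] → (-0.152888, -0.669849, 0.5355)–(-0.619048, -0.298073, 0.5355)  len=0.5963
  (v7,v8,v2) [--+] → (0.428406, -0.537156, 0.5355)–(-0.152888, -0.669849, 0.5355)  len=0.5962
  (v8,v1,v2) [--+] → (0.68706, 0, 0.5355)–(0.428406, -0.537156, 0.5355)  len=0.5962

Chained into 1 loop(s):
  loop 1: 7 segments, perimeter = 4.1735
Total perimeter = 4.174

loops=1 perimeter=4.174


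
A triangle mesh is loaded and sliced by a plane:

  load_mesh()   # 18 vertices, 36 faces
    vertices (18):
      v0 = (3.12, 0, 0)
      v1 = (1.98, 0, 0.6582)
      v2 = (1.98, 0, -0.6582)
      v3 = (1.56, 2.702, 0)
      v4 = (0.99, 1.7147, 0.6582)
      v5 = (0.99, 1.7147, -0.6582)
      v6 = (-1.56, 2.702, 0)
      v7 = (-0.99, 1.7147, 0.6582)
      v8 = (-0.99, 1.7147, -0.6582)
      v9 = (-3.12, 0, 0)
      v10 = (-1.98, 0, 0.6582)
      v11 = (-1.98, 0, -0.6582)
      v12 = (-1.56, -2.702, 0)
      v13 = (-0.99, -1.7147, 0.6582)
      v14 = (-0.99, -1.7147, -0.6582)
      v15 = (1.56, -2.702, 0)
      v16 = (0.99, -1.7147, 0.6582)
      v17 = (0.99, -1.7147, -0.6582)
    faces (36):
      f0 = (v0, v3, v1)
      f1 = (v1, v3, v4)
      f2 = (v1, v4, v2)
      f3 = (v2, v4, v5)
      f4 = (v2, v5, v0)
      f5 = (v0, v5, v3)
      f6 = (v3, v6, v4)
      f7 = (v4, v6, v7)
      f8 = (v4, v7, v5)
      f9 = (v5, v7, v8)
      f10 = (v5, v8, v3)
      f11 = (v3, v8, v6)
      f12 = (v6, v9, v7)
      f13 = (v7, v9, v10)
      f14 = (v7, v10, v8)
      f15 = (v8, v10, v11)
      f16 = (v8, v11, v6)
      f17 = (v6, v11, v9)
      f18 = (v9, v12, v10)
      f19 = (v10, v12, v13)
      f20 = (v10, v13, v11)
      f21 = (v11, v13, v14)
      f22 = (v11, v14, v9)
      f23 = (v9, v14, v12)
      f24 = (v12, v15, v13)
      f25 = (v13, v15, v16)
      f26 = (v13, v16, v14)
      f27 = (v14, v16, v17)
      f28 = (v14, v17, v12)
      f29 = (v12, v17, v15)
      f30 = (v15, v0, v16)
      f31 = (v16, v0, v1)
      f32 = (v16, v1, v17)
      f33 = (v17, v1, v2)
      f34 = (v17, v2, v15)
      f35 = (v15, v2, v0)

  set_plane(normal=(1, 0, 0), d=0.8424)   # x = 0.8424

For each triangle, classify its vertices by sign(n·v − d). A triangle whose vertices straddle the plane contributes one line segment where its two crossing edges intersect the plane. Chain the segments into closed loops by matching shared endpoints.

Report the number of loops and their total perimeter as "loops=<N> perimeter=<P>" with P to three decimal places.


loops=2 perimeter=7.379

Straddling triangles (12 of 36):
  (v3,v6,v4) [+-+] → (0.8424, 2.702, 0)–(0.8424, 1.77185, 0.620102)  len=1.1179
  (v4,v6,v7) [+--] → (0.8424, 1.77185, 0.620102)–(0.8424, 1.7147, 0.6582)  len=0.0687
  (v4,v7,v5) [+-+] → (0.8424, 1.7147, 0.6582)–(0.8424, 1.7147, -0.560068)  len=1.2183
  (v5,v7,v8) [+--] → (0.8424, 1.7147, -0.560068)–(0.8424, 1.7147, -0.6582)  len=0.0981
  (v5,v8,v3) [+-+] → (0.8424, 1.7147, -0.6582)–(0.8424, 2.42416, -0.185225)  len=0.8527
  (v3,v8,v6) [+--] → (0.8424, 2.42416, -0.185225)–(0.8424, 2.702, 0)  len=0.3339
  (v12,v15,v13) [-+-] → (0.8424, -2.702, 0)–(0.8424, -2.42416, 0.185225)  len=0.3339
  (v13,v15,v16) [-++] → (0.8424, -2.42416, 0.185225)–(0.8424, -1.7147, 0.6582)  len=0.8527
  (v13,v16,v14) [-+-] → (0.8424, -1.7147, 0.6582)–(0.8424, -1.7147, 0.560068)  len=0.0981
  (v14,v16,v17) [-++] → (0.8424, -1.7147, 0.560068)–(0.8424, -1.7147, -0.6582)  len=1.2183
  (v14,v17,v12) [-+-] → (0.8424, -1.7147, -0.6582)–(0.8424, -1.77185, -0.620102)  len=0.0687
  (v12,v17,v15) [-++] → (0.8424, -1.77185, -0.620102)–(0.8424, -2.702, 0)  len=1.1179

Chained into 2 loop(s):
  loop 1: 6 segments, perimeter = 3.6896
  loop 2: 6 segments, perimeter = 3.6896
Total perimeter = 7.379


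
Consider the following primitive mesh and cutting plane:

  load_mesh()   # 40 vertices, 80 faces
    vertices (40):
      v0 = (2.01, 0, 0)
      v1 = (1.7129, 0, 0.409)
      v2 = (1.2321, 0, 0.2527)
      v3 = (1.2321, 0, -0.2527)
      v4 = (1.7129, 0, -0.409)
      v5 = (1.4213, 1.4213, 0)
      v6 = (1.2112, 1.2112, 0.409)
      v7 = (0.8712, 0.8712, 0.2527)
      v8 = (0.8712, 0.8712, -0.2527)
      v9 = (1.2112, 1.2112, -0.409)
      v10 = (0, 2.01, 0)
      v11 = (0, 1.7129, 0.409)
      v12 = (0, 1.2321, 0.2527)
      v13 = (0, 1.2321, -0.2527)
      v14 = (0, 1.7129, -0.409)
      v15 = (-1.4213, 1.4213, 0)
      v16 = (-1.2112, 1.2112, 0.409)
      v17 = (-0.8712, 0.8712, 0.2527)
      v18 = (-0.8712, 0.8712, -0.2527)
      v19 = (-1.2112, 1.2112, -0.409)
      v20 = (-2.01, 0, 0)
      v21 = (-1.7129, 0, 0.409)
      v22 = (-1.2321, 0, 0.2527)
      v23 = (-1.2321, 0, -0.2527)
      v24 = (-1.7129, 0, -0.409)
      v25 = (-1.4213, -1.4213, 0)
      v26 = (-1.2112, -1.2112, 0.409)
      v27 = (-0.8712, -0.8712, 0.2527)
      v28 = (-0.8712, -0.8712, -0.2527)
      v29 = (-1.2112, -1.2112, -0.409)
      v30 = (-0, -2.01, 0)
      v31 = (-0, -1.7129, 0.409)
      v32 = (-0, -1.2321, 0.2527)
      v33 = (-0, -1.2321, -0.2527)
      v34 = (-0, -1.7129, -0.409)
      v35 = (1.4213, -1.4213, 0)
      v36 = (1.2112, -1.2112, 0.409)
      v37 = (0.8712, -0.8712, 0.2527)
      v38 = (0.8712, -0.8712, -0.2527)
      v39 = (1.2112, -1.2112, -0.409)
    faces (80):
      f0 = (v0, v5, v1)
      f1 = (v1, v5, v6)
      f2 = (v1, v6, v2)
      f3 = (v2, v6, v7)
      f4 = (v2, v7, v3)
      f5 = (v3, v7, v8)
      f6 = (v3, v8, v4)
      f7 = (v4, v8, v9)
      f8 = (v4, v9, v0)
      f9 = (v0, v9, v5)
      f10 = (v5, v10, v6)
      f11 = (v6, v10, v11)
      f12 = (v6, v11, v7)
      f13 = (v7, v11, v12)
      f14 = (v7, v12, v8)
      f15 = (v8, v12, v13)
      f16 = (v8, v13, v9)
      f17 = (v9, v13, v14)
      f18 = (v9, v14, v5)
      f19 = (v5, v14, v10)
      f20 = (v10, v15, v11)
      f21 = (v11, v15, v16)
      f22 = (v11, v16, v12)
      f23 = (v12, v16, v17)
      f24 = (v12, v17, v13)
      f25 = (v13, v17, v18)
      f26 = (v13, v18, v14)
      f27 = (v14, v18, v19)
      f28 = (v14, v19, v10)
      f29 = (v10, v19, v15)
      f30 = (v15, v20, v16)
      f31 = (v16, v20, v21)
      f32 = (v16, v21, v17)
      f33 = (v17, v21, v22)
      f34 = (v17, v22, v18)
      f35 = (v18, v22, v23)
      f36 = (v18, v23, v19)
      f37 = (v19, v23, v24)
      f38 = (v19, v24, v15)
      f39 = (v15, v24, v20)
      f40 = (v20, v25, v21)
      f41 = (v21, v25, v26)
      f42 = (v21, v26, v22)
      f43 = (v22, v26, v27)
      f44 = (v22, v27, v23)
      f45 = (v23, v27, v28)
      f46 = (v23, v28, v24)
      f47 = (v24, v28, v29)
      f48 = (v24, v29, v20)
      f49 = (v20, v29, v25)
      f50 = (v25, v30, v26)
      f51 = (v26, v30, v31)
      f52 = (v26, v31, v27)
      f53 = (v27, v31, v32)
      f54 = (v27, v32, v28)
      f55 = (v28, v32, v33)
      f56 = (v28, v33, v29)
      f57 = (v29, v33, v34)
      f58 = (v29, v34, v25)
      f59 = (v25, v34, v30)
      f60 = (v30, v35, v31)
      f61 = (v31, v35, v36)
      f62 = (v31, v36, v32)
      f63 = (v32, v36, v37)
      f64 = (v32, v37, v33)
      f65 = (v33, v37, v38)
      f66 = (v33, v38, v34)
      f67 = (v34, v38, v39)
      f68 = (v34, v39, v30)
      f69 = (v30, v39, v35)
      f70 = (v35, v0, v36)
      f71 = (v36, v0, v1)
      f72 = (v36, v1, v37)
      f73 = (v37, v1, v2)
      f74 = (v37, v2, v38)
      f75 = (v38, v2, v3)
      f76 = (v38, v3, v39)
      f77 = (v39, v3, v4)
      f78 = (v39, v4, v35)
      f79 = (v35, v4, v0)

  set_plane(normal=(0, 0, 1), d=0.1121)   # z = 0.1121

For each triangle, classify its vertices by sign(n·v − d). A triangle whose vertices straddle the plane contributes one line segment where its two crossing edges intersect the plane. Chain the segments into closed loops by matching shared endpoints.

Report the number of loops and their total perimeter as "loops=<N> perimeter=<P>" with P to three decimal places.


loops=2 perimeter=19.353

Straddling triangles (32 of 80):
  (v0,v5,v1) [--+] → (1.50122, 1.03175, 0.1121)–(1.92857, 0, 0.1121)  len=1.1167
  (v1,v5,v6) [+-+] → (1.50122, 1.03175, 0.1121)–(1.36372, 1.36372, 0.1121)  len=0.3593
  (v2,v7,v3) [++-] → (0.971601, 0.628836, 0.1121)–(1.2321, 0, 0.1121)  len=0.6807
  (v3,v7,v8) [-+-] → (0.971601, 0.628836, 0.1121)–(0.8712, 0.8712, 0.1121)  len=0.2623
  (v5,v10,v6) [--+] → (0.331969, 1.79106, 0.1121)–(1.36372, 1.36372, 0.1121)  len=1.1167
  (v6,v10,v11) [+-+] → (0.331969, 1.79106, 0.1121)–(0, 1.92857, 0.1121)  len=0.3593
  (v7,v12,v8) [++-] → (0.242364, 1.1317, 0.1121)–(0.8712, 0.8712, 0.1121)  len=0.6807
  (v8,v12,v13) [-+-] → (0.242364, 1.1317, 0.1121)–(0, 1.2321, 0.1121)  len=0.2623
  (v10,v15,v11) [--+] → (-1.03175, 1.50122, 0.1121)–(0, 1.92857, 0.1121)  len=1.1167
  (v11,v15,v16) [+-+] → (-1.03175, 1.50122, 0.1121)–(-1.36372, 1.36372, 0.1121)  len=0.3593
  (v12,v17,v13) [++-] → (-0.628836, 0.971601, 0.1121)–(0, 1.2321, 0.1121)  len=0.6807
  (v13,v17,v18) [-+-] → (-0.628836, 0.971601, 0.1121)–(-0.8712, 0.8712, 0.1121)  len=0.2623
  (v15,v20,v16) [--+] → (-1.79106, 0.331969, 0.1121)–(-1.36372, 1.36372, 0.1121)  len=1.1167
  (v16,v20,v21) [+-+] → (-1.79106, 0.331969, 0.1121)–(-1.92857, 0, 0.1121)  len=0.3593
  (v17,v22,v18) [++-] → (-1.1317, 0.242364, 0.1121)–(-0.8712, 0.8712, 0.1121)  len=0.6807
  (v18,v22,v23) [-+-] → (-1.1317, 0.242364, 0.1121)–(-1.2321, 0, 0.1121)  len=0.2623
  (v20,v25,v21) [--+] → (-1.50122, -1.03175, 0.1121)–(-1.92857, 0, 0.1121)  len=1.1167
  (v21,v25,v26) [+-+] → (-1.50122, -1.03175, 0.1121)–(-1.36372, -1.36372, 0.1121)  len=0.3593
  (v22,v27,v23) [++-] → (-0.971601, -0.628836, 0.1121)–(-1.2321, 0, 0.1121)  len=0.6807
  (v23,v27,v28) [-+-] → (-0.971601, -0.628836, 0.1121)–(-0.8712, -0.8712, 0.1121)  len=0.2623
  (v25,v30,v26) [--+] → (-0.331969, -1.79106, 0.1121)–(-1.36372, -1.36372, 0.1121)  len=1.1167
  (v26,v30,v31) [+-+] → (-0.331969, -1.79106, 0.1121)–(0, -1.92857, 0.1121)  len=0.3593
  (v27,v32,v28) [++-] → (-0.242364, -1.1317, 0.1121)–(-0.8712, -0.8712, 0.1121)  len=0.6807
  (v28,v32,v33) [-+-] → (-0.242364, -1.1317, 0.1121)–(0, -1.2321, 0.1121)  len=0.2623
  (v30,v35,v31) [--+] → (1.03175, -1.50122, 0.1121)–(0, -1.92857, 0.1121)  len=1.1167
  (v31,v35,v36) [+-+] → (1.03175, -1.50122, 0.1121)–(1.36372, -1.36372, 0.1121)  len=0.3593
  (v32,v37,v33) [++-] → (0.628836, -0.971601, 0.1121)–(0, -1.2321, 0.1121)  len=0.6807
  (v33,v37,v38) [-+-] → (0.628836, -0.971601, 0.1121)–(0.8712, -0.8712, 0.1121)  len=0.2623
  (v35,v0,v36) [--+] → (1.79106, -0.331969, 0.1121)–(1.36372, -1.36372, 0.1121)  len=1.1167
  (v36,v0,v1) [+-+] → (1.79106, -0.331969, 0.1121)–(1.92857, 0, 0.1121)  len=0.3593
  (v37,v2,v38) [++-] → (1.1317, -0.242364, 0.1121)–(0.8712, -0.8712, 0.1121)  len=0.6807
  (v38,v2,v3) [-+-] → (1.1317, -0.242364, 0.1121)–(1.2321, 0, 0.1121)  len=0.2623

Chained into 2 loop(s):
  loop 1: 16 segments, perimeter = 11.8086
  loop 2: 16 segments, perimeter = 7.5440
Total perimeter = 19.353
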